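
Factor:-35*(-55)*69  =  3^1*5^2*7^1*11^1 *23^1  =  132825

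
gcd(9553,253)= 1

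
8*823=6584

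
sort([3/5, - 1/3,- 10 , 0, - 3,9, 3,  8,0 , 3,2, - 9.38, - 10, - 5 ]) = [ - 10,-10, - 9.38, - 5, - 3, -1/3,0, 0,3/5, 2,3, 3,8, 9 ]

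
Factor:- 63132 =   -  2^2*3^1*5261^1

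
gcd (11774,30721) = 1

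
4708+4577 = 9285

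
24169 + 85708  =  109877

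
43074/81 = 4786/9=531.78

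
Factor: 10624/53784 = 2^4*3^(- 4 ) = 16/81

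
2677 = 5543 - 2866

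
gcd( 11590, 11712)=122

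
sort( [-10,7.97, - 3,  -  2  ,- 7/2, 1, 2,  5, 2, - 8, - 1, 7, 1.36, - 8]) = [  -  10,  -  8 , - 8,  -  7/2, - 3, - 2, - 1,1,1.36,  2, 2, 5,  7, 7.97] 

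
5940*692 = 4110480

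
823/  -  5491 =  - 1 + 4668/5491 = -0.15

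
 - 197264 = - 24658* 8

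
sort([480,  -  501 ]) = [ - 501 , 480 ]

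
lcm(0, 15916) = 0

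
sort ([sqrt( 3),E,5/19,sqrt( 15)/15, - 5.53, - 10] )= [-10, - 5.53,sqrt(15 )/15, 5/19, sqrt ( 3 ), E]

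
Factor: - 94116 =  - 2^2*  3^1*11^1*23^1*31^1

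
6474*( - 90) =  - 582660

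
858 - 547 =311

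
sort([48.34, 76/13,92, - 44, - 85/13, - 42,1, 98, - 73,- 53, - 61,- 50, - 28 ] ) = [ - 73,-61, - 53,  -  50,-44, - 42, - 28, - 85/13, 1,76/13,48.34,92,98 ]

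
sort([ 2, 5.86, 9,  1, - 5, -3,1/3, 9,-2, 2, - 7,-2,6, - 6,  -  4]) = [-7, - 6, - 5,  -  4 , - 3, - 2, - 2,1/3,1, 2, 2,5.86, 6, 9, 9 ]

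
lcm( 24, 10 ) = 120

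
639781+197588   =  837369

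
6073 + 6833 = 12906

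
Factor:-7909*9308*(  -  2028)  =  2^4 * 3^1 *11^1*13^3*179^1*719^1 = 149295219216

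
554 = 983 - 429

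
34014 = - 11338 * ( - 3 ) 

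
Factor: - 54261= - 3^2*6029^1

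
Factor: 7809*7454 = 58208286 = 2^1*3^1*19^1*137^1 * 3727^1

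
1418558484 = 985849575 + 432708909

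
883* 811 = 716113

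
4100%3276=824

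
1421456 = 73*19472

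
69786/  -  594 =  - 118 + 17/33 = -  117.48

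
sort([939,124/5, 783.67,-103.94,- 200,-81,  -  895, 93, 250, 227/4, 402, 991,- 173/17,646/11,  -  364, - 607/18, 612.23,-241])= [  -  895,-364 , - 241, - 200,- 103.94, - 81,-607/18,-173/17, 124/5,227/4, 646/11, 93, 250,402,612.23 , 783.67,939, 991] 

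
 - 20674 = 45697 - 66371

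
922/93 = 9 + 85/93 = 9.91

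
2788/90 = 30 + 44/45 = 30.98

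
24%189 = 24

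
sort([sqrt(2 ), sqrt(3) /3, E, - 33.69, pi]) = [ - 33.69, sqrt(3 )/3,sqrt ( 2 ), E , pi] 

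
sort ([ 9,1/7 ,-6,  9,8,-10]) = [-10, - 6, 1/7, 8,  9,9]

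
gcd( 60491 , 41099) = 1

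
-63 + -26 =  - 89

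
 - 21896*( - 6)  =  131376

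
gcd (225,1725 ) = 75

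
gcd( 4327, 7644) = 1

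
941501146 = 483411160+458089986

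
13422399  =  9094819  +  4327580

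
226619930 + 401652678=628272608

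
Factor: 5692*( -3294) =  - 2^3*3^3*61^1*1423^1 = -  18749448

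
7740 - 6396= 1344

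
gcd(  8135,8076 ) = 1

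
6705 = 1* 6705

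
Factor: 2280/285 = 2^3 = 8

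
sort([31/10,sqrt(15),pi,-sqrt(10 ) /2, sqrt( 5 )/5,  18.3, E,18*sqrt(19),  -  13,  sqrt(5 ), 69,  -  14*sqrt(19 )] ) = [- 14*sqrt(19 ), - 13, - sqrt(10) /2, sqrt ( 5)/5,  sqrt( 5), E, 31/10 , pi, sqrt( 15),  18.3,69,  18*sqrt ( 19)]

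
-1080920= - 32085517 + 31004597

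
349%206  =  143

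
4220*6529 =27552380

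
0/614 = 0 = 0.00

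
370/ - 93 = -4+2/93 = - 3.98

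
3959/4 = 989 + 3/4 = 989.75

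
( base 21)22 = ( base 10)44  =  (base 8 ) 54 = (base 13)35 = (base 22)20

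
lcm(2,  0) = 0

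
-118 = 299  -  417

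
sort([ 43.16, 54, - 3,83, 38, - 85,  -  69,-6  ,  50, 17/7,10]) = [ -85,-69,  -  6, - 3, 17/7, 10,38, 43.16,50, 54, 83]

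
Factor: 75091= 61^1*1231^1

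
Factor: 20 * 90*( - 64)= - 115200=- 2^9*3^2*5^2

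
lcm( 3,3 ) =3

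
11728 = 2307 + 9421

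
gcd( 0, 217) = 217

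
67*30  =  2010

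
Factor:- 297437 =- 7^1*42491^1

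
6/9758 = 3/4879 = 0.00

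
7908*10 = 79080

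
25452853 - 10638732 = 14814121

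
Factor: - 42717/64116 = -14239/21372 = - 2^(  -  2)*3^(-1 )*13^( - 1)*29^1*137^( - 1)*491^1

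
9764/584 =16 + 105/146 = 16.72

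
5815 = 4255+1560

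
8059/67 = 8059/67 = 120.28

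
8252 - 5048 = 3204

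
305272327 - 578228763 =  - 272956436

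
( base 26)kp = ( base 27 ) K5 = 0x221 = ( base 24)MH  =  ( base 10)545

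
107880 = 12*8990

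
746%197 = 155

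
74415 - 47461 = 26954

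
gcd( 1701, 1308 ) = 3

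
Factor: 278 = 2^1* 139^1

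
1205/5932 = 1205/5932 =0.20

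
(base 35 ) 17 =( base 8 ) 52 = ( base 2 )101010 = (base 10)42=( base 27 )1F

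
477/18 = 53/2 = 26.50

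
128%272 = 128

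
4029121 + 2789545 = 6818666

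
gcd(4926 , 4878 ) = 6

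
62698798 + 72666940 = 135365738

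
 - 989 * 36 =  - 35604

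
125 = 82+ 43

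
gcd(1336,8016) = 1336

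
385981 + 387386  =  773367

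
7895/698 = 7895/698=11.31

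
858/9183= 286/3061 = 0.09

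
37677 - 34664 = 3013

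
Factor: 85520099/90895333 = 7^1*23^( - 1)*1493^(- 1 )*2647^(  -  1 ) * 12217157^1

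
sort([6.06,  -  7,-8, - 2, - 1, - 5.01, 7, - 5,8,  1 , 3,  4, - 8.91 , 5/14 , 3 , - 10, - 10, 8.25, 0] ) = [-10, - 10 , - 8.91, -8, - 7 , - 5.01,  -  5,  -  2, - 1, 0 , 5/14 , 1,3  ,  3, 4 , 6.06 , 7,8,  8.25]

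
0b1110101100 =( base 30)11a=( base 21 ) 22G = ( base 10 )940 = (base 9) 1254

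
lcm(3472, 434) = 3472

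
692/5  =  138 + 2/5 = 138.40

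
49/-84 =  - 1+5/12 = - 0.58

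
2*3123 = 6246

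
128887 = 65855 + 63032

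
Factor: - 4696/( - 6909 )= 2^3*3^ ( -1 )*7^( - 2)*47^( - 1 )*587^1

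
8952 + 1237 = 10189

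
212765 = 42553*5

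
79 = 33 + 46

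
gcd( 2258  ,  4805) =1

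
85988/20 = 21497/5=4299.40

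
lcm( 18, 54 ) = 54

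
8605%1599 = 610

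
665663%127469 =28318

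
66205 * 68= 4501940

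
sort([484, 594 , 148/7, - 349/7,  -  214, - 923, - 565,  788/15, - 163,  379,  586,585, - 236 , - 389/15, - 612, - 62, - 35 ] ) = [ - 923, - 612 , - 565, - 236, - 214, - 163,-62, - 349/7,-35, - 389/15, 148/7,  788/15, 379, 484, 585, 586,594 ]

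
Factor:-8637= - 3^1 * 2879^1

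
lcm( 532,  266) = 532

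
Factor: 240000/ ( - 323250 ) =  - 320/431 = -2^6 * 5^1 * 431^( - 1)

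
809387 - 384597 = 424790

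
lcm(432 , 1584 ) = 4752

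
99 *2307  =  228393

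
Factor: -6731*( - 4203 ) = 28290393 = 3^2*53^1*127^1 * 467^1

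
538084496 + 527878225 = 1065962721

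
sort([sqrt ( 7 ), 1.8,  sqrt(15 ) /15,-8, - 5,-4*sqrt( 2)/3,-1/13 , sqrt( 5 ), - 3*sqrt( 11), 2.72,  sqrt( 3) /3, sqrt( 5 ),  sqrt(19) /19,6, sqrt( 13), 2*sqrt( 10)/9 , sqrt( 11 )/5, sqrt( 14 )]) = [ - 3*sqrt( 11 ), - 8,-5,- 4*sqrt(2)/3,  -  1/13,sqrt (19 ) /19, sqrt (15 ) /15,  sqrt(3 ) /3,  sqrt( 11) /5,2*sqrt( 10 )/9,1.8 , sqrt( 5),  sqrt(5) , sqrt(7 ),2.72 , sqrt( 13 ),  sqrt(14 ),  6 ] 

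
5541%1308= 309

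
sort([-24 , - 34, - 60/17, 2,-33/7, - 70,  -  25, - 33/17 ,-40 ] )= [-70, - 40, - 34 , - 25, - 24, - 33/7, - 60/17, -33/17,2]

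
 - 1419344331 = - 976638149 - 442706182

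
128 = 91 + 37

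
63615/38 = 1674 + 3/38  =  1674.08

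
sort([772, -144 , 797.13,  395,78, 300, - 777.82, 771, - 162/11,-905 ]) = [ - 905 , - 777.82,-144, - 162/11,78,  300,395, 771,772, 797.13]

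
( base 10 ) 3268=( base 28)44k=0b110011000100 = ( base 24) 5G4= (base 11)2501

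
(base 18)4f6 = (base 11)11AA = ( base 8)3044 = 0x624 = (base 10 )1572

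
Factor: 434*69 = 29946 = 2^1*3^1*7^1*23^1*31^1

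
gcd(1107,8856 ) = 1107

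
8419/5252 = 8419/5252 =1.60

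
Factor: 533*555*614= 2^1 * 3^1*5^1*13^1 *37^1*41^1*307^1 = 181630410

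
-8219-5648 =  -13867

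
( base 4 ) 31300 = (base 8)1560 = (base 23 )1F6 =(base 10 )880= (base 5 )12010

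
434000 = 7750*56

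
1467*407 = 597069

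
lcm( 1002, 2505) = 5010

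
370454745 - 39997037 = 330457708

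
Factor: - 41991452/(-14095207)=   2^2* 7^( - 1)*19^( - 1 )*103^1 * 131^( - 1)*809^(  -  1 )*101921^1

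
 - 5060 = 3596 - 8656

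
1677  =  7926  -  6249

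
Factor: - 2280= - 2^3*3^1*5^1*19^1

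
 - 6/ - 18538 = 3/9269 = 0.00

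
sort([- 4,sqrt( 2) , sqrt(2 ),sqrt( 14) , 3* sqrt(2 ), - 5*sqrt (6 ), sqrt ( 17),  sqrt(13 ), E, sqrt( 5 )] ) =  [ - 5*sqrt( 6) ,-4  ,  sqrt( 2 ), sqrt( 2 ) , sqrt ( 5 ),E, sqrt (13 ),  sqrt( 14) , sqrt(17 ),3 * sqrt( 2)] 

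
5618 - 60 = 5558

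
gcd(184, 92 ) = 92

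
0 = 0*69976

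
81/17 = 4 + 13/17 =4.76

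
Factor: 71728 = 2^4*4483^1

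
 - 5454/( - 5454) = 1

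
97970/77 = 1272 + 26/77=1272.34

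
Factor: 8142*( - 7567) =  - 61610514 = - 2^1*  3^1 *7^1*23^2 * 47^1*59^1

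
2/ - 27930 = -1/13965 = -0.00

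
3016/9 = 335 + 1/9 = 335.11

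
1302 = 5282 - 3980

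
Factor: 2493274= 2^1*7^1*178091^1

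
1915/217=1915/217 = 8.82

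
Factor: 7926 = 2^1*3^1*1321^1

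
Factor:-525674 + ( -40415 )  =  -566089 =- 566089^1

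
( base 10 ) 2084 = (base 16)824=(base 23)3LE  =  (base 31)257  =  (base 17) 73A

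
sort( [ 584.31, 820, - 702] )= [ - 702,  584.31,820 ]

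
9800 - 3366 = 6434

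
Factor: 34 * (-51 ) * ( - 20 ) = 34680 = 2^3*3^1*5^1*17^2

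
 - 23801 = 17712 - 41513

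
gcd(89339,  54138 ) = 1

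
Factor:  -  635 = - 5^1 * 127^1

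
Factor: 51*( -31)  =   - 3^1*17^1*31^1 = - 1581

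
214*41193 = 8815302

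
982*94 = 92308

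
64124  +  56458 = 120582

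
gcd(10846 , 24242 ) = 34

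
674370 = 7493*90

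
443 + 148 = 591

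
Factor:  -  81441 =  - 3^2*9049^1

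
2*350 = 700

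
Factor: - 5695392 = -2^5*3^1 * 41^1*1447^1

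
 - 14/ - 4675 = 14/4675 = 0.00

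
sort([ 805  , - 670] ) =[ - 670,805 ]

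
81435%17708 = 10603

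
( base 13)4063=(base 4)2022211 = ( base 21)K27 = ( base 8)21245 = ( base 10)8869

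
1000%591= 409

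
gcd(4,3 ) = 1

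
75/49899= 25/16633 = 0.00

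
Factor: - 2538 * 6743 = -2^1*3^3*11^1*47^1*613^1= - 17113734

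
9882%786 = 450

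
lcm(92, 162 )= 7452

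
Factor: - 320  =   - 2^6*5^1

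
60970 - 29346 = 31624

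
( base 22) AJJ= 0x149d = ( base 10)5277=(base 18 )G53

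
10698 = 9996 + 702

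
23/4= 23/4 = 5.75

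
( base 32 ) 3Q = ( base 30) 42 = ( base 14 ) 8a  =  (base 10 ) 122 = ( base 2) 1111010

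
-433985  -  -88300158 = 87866173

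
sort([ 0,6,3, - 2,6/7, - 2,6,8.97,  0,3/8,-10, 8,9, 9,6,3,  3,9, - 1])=[ - 10, - 2, - 2, - 1,0,0, 3/8, 6/7,3,3,3,6,6,6,  8 , 8.97,9,9, 9 ]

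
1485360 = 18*82520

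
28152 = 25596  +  2556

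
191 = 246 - 55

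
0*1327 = 0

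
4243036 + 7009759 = 11252795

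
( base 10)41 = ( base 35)16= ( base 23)1I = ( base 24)1h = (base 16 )29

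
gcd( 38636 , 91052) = 52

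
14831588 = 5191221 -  - 9640367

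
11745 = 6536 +5209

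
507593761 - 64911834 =442681927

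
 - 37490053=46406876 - 83896929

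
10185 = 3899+6286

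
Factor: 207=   3^2*23^1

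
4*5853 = 23412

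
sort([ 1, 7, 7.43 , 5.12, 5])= [ 1,5,5.12, 7, 7.43]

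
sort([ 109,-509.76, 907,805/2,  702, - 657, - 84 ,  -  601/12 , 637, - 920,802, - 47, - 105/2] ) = [ - 920, - 657, - 509.76,  -  84, - 105/2, - 601/12, - 47, 109, 805/2,637, 702, 802,907 ] 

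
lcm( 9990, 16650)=49950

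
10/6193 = 10/6193  =  0.00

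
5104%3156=1948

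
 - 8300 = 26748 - 35048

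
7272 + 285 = 7557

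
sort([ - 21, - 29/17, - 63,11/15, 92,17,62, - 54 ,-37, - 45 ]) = [-63, - 54 , - 45, - 37, - 21, - 29/17,  11/15,17,62,92 ] 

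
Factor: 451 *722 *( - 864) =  - 2^6 * 3^3*11^1*19^2* 41^1 = - 281337408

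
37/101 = 37/101= 0.37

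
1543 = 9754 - 8211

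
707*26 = 18382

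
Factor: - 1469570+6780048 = 5310478 = 2^1 * 131^1*20269^1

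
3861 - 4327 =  - 466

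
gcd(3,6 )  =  3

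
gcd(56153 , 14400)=1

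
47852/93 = 47852/93 = 514.54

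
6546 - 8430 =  - 1884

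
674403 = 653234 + 21169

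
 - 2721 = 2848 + -5569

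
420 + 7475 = 7895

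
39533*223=8815859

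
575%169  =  68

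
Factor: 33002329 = 79^1*417751^1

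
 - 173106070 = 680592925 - 853698995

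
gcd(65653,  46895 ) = 9379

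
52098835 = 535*97381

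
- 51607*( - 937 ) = 48355759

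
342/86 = 171/43 = 3.98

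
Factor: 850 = 2^1 * 5^2*17^1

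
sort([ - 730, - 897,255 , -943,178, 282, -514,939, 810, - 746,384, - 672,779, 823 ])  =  [ - 943, - 897 , - 746, - 730, - 672, - 514,178,255,282,384,  779,810,823,  939]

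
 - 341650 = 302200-643850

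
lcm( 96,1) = 96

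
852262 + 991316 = 1843578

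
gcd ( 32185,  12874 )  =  6437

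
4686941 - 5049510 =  - 362569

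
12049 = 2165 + 9884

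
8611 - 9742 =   -  1131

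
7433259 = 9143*813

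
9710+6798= 16508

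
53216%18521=16174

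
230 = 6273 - 6043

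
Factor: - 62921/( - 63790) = 2^(-1 )*5^(  -  1 )*6379^( - 1 )*62921^1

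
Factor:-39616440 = -2^3* 3^1 * 5^1*53^1*6229^1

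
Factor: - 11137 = -7^1*37^1*43^1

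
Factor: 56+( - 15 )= 41= 41^1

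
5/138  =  5/138 = 0.04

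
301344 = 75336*4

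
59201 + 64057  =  123258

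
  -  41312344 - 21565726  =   - 62878070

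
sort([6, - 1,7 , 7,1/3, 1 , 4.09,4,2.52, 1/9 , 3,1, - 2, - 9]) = [ - 9,  -  2, - 1, 1/9,1/3,1,1, 2.52,3, 4,4.09,6, 7,  7]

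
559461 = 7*79923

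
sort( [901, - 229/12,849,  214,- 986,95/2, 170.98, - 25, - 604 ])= [ - 986, - 604,  -  25,  -  229/12, 95/2,170.98, 214,849,901]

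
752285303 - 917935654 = -165650351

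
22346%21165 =1181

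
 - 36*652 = - 23472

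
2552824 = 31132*82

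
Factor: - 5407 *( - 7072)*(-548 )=-20954590592 = -2^7*13^1*17^1* 137^1*5407^1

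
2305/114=20 + 25/114 = 20.22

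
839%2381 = 839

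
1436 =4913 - 3477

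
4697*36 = 169092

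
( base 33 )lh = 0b1011000110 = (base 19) 1I7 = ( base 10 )710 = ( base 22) 1a6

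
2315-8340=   -  6025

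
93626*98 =9175348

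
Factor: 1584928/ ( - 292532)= - 2^3*49529^1*73133^ ( - 1 ) = - 396232/73133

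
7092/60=118 + 1/5 =118.20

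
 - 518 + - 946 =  - 1464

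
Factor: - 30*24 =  - 720=- 2^4*3^2*5^1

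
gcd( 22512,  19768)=56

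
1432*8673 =12419736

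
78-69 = 9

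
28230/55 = 5646/11 = 513.27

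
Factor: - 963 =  - 3^2*107^1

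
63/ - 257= - 63/257  =  - 0.25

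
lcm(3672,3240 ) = 55080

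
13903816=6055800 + 7848016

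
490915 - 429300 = 61615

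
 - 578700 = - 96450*6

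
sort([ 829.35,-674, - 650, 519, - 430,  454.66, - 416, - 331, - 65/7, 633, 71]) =[ - 674, - 650, - 430, - 416, - 331, - 65/7,71, 454.66,519,633, 829.35]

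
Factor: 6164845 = 5^1*463^1 * 2663^1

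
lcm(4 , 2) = 4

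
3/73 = 3/73 = 0.04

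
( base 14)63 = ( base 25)3C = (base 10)87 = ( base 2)1010111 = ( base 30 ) 2r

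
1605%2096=1605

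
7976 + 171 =8147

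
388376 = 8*48547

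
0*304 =0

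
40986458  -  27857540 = 13128918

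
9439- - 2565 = 12004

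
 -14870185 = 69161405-84031590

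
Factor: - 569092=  - 2^2*17^1 * 8369^1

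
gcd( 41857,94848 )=19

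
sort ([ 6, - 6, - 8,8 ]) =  [  -  8,-6, 6, 8 ] 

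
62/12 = 31/6 = 5.17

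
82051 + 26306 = 108357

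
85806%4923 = 2115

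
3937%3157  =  780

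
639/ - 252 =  - 71/28 = - 2.54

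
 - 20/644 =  - 5/161 = - 0.03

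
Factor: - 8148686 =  - 2^1 *7^1*13^1*44773^1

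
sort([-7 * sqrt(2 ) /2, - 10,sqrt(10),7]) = [ - 10, - 7 * sqrt( 2 ) /2,sqrt(10), 7] 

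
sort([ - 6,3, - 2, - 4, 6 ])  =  [ - 6, - 4,- 2, 3 , 6]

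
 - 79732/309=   -  79732/309 = - 258.03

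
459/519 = 153/173 = 0.88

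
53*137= 7261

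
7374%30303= 7374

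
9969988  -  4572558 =5397430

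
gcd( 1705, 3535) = 5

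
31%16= 15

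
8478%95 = 23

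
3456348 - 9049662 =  - 5593314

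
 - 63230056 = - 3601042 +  - 59629014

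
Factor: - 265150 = -2^1*5^2*5303^1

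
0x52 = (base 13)64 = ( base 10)82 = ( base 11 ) 75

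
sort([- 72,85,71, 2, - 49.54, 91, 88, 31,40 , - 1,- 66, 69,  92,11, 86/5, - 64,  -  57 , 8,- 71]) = [ - 72,- 71,- 66, - 64, - 57, - 49.54, - 1,2, 8,11,  86/5, 31, 40, 69 , 71,85, 88,91,92]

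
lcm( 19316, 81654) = 1796388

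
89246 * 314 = 28023244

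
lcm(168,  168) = 168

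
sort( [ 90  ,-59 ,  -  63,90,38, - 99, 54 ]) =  [ - 99, - 63, - 59,38, 54,90, 90 ] 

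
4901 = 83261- 78360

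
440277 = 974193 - 533916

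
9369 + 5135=14504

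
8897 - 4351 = 4546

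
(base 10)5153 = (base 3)21001212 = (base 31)5B7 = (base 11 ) 3965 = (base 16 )1421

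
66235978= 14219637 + 52016341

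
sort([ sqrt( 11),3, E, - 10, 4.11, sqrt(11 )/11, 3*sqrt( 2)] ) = [ - 10 , sqrt( 11 ) /11, E, 3,sqrt(11), 4.11,  3 * sqrt(2)]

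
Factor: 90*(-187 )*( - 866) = 14574780 = 2^2*3^2 * 5^1 * 11^1*17^1*433^1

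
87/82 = 87/82 = 1.06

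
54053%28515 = 25538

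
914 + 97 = 1011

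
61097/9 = 61097/9 =6788.56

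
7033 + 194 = 7227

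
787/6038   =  787/6038 = 0.13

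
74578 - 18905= 55673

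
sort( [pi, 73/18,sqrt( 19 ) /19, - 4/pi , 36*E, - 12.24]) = [ - 12.24, - 4/pi,sqrt( 19)/19,pi,73/18,36 * E ] 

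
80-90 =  - 10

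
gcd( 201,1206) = 201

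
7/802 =7/802 = 0.01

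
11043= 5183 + 5860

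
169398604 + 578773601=748172205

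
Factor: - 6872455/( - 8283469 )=5^1*613^ ( -1 )*809^1*1699^1*13513^ ( - 1)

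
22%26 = 22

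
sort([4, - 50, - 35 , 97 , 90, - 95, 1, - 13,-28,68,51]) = [-95, - 50, - 35, - 28,-13, 1, 4, 51, 68, 90, 97 ] 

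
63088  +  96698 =159786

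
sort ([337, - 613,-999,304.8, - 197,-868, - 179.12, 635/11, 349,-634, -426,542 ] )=[-999, - 868,  -  634, - 613, - 426, - 197, - 179.12, 635/11,  304.8, 337, 349 , 542 ] 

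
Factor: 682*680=2^4*5^1 * 11^1*17^1 * 31^1 = 463760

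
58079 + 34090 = 92169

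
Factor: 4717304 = 2^3*97^1*6079^1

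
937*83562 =78297594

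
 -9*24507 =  -220563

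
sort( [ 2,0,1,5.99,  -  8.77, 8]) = [ - 8.77,0, 1, 2,  5.99, 8 ]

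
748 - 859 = - 111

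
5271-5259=12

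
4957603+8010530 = 12968133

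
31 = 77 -46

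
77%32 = 13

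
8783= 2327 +6456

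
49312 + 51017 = 100329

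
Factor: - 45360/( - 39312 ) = 3^1 * 5^1 * 13^( - 1)= 15/13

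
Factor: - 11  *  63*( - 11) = 7623  =  3^2 * 7^1*11^2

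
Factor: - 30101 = -31^1* 971^1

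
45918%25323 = 20595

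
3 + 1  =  4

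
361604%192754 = 168850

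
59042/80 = 738+1/40 = 738.02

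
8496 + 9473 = 17969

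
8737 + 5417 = 14154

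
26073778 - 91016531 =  - 64942753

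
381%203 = 178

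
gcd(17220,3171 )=21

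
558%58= 36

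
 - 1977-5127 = -7104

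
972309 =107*9087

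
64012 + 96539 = 160551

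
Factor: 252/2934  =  2^1*7^1*163^(-1) = 14/163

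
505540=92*5495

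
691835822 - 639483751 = 52352071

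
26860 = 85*316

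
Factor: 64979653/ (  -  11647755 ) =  - 3^( - 2 )*5^( - 1) *7^( - 1)*103^( - 1)*359^ ( - 1)*64979653^1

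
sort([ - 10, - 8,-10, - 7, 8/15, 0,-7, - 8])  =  [ - 10, - 10, - 8, - 8 , - 7,-7, 0,  8/15]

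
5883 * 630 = 3706290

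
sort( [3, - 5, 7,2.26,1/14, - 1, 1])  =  [-5,-1, 1/14, 1,2.26,3,7 ] 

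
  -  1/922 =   -  1 + 921/922  =  -  0.00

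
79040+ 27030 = 106070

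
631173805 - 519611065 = 111562740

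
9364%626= 600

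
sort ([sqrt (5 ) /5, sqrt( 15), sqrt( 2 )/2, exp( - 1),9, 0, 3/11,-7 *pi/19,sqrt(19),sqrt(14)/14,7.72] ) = [ - 7 * pi/19, 0, sqrt( 14 )/14, 3/11,  exp(-1),sqrt(5)/5, sqrt( 2)/2, sqrt ( 15), sqrt(19 ), 7.72, 9 ]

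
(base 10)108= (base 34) 36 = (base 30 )3I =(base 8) 154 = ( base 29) 3L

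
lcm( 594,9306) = 27918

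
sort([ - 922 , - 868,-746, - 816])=[ - 922, - 868, - 816, - 746]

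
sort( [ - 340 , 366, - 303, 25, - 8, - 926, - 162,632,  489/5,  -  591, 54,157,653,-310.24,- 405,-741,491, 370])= [ - 926,-741, - 591,-405 , - 340 , - 310.24, -303, - 162, - 8, 25 , 54, 489/5, 157, 366,370,491,632,653 ] 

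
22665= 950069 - 927404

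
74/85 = 74/85 = 0.87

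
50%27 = 23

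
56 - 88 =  - 32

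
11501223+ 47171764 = 58672987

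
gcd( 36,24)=12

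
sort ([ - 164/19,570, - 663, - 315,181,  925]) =[ - 663, - 315,-164/19,181, 570,925 ] 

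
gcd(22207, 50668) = 53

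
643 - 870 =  - 227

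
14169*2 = 28338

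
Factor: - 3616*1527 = -5521632  =  - 2^5*3^1*  113^1*509^1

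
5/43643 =5/43643=0.00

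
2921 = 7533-4612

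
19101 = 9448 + 9653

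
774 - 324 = 450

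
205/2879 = 205/2879= 0.07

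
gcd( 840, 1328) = 8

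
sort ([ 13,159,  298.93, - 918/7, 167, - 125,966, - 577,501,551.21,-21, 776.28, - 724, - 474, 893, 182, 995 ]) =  [  -  724, - 577, - 474,- 918/7, - 125, - 21,  13,159, 167,182,298.93,501 , 551.21,776.28, 893,966,995] 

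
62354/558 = 31177/279 = 111.75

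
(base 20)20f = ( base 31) q9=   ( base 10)815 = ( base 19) 24H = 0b1100101111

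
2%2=0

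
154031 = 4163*37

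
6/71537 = 6/71537=0.00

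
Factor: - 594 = - 2^1*3^3*11^1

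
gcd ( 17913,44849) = 7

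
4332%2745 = 1587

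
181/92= 1 + 89/92 = 1.97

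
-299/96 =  - 4 + 85/96=- 3.11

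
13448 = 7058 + 6390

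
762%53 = 20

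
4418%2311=2107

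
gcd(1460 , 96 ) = 4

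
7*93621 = 655347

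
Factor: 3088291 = 3088291^1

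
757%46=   21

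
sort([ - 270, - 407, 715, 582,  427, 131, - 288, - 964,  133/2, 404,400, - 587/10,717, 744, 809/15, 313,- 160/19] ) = [ - 964, - 407, - 288 , - 270, - 587/10,  -  160/19, 809/15,  133/2, 131, 313,  400, 404, 427, 582, 715, 717, 744] 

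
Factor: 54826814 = 2^1 * 7^1*173^1 * 22637^1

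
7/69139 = 1/9877 = 0.00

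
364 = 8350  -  7986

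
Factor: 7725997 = 7725997^1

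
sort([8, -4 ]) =[  -  4,8 ] 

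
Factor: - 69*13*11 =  - 3^1 *11^1*13^1*23^1 = - 9867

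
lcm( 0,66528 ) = 0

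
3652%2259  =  1393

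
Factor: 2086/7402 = 1043/3701  =  7^1*149^1*3701^( -1)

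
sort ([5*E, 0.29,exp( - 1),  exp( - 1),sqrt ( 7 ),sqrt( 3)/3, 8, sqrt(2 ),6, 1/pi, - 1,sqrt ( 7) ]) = [ - 1, 0.29, 1/pi , exp( - 1), exp ( - 1 ) , sqrt(3 )/3 , sqrt(2 ), sqrt(7 ), sqrt(7),6, 8 , 5*E] 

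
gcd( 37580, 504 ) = 4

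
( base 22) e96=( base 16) 1B44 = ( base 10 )6980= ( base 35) 5OF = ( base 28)8p8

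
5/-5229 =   -  5/5229=   - 0.00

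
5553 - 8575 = - 3022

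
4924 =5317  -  393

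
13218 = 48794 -35576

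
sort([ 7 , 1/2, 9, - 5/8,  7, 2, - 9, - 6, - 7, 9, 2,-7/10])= [ - 9, - 7, - 6, -7/10,-5/8 , 1/2,2, 2,7, 7, 9,9]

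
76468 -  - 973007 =1049475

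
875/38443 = 875/38443=   0.02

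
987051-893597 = 93454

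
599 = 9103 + -8504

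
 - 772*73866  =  -57024552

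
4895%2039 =817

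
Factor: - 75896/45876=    - 18974/11469= - 2^1*3^(  -  1 )*53^1*179^1 * 3823^ (- 1 )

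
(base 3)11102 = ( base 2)1110111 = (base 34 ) 3H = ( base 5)434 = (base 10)119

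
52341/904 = 57 + 813/904 = 57.90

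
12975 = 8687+4288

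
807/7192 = 807/7192 = 0.11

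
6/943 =6/943 = 0.01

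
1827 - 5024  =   - 3197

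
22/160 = 11/80 = 0.14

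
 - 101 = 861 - 962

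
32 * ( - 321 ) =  - 10272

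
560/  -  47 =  - 560/47 = -11.91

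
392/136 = 2 + 15/17 = 2.88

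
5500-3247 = 2253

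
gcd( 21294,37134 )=18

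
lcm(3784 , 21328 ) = 234608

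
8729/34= 256+25/34  =  256.74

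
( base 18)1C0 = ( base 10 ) 540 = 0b1000011100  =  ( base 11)451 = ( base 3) 202000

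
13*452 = 5876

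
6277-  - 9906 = 16183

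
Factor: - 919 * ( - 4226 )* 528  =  2050590432 = 2^5 * 3^1*11^1*919^1 * 2113^1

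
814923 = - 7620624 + 8435547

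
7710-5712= 1998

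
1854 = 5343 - 3489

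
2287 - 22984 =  - 20697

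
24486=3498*7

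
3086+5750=8836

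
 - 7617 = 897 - 8514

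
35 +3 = 38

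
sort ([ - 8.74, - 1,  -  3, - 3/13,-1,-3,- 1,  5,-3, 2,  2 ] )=[ - 8.74, - 3,-3 ,-3,-1, - 1,-1,-3/13,2, 2,5 ]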